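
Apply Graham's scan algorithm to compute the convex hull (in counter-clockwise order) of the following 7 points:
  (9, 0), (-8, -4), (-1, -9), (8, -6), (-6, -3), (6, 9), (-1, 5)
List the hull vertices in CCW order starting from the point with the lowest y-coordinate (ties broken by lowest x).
Hull (CCW) = [(-1, -9), (8, -6), (9, 0), (6, 9), (-1, 5), (-8, -4)]

Graham scan procedure:
  1. Find the pivot p₀ = point with lowest y (tie → lowest x): (-1, -9).
  2. Sort the remaining points by polar angle around p₀.
  3. Walk through sorted points, maintaining a stack; pop the top while the last three entries make a non-left turn (cross product ≤ 0).
  4. Final stack is the convex hull in CCW order: (-1, -9), (8, -6), (9, 0), (6, 9), (-1, 5), (-8, -4).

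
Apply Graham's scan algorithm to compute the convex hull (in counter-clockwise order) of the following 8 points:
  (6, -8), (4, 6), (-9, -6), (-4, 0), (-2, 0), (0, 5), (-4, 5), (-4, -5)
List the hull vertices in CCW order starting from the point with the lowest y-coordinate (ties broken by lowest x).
Hull (CCW) = [(6, -8), (4, 6), (-4, 5), (-9, -6)]

Graham scan procedure:
  1. Find the pivot p₀ = point with lowest y (tie → lowest x): (6, -8).
  2. Sort the remaining points by polar angle around p₀.
  3. Walk through sorted points, maintaining a stack; pop the top while the last three entries make a non-left turn (cross product ≤ 0).
  4. Final stack is the convex hull in CCW order: (6, -8), (4, 6), (-4, 5), (-9, -6).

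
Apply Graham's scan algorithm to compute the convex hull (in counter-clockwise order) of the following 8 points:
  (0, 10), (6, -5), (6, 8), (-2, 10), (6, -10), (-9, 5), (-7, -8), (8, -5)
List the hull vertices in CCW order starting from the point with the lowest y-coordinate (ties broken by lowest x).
Hull (CCW) = [(6, -10), (8, -5), (6, 8), (0, 10), (-2, 10), (-9, 5), (-7, -8)]

Graham scan procedure:
  1. Find the pivot p₀ = point with lowest y (tie → lowest x): (6, -10).
  2. Sort the remaining points by polar angle around p₀.
  3. Walk through sorted points, maintaining a stack; pop the top while the last three entries make a non-left turn (cross product ≤ 0).
  4. Final stack is the convex hull in CCW order: (6, -10), (8, -5), (6, 8), (0, 10), (-2, 10), (-9, 5), (-7, -8).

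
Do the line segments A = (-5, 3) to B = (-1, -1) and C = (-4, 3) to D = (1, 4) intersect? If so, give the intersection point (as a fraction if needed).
No (intersection of containing lines falls outside at least one segment)

Parametrize and solve: t = 1/24, s = -1/6. At least one of these is outside [0, 1], so the segments do not intersect.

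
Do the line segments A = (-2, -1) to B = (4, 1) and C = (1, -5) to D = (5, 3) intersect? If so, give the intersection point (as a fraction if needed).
Yes; intersection at (4, 1) (t = 1 on AB, s = 3/4 on CD)

Parametrize AB as A + t(B − A) = (-2 + 6 t, -1 + 2 t) and CD as C + s(D − C) = (1 + 4 s, -5 + 8 s). Solve the linear system for (t, s). Determinant = -40 ≠ 0, so a unique intersection of the containing lines exists. Solution: t = 1, s = 3/4 — both in [0, 1], so the segments cross. Intersection point: (4, 1).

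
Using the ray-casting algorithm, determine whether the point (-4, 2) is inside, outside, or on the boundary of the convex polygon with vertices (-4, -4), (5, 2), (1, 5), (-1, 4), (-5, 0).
The point (-4, 2) lies strictly outside the polygon

Cast a horizontal ray to the right from the query point and count how many polygon edges it crosses (each edge strictly once or zero times, handled with the usual half-open convention). 
Parity of crossings → even ⇒ outside.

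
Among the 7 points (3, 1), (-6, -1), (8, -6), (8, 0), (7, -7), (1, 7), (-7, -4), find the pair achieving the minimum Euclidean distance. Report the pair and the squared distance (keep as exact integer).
Pair = ((8, -6), (7, -7)); squared distance = 2

Compute all C(7, 2) = 21 pairwise squared distances (x_i − x_j)² + (y_i − y_j)². The minimum is 2, attained by the pair ((8, -6), (7, -7)).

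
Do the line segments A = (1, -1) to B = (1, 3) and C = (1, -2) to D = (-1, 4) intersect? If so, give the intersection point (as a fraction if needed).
No (intersection of containing lines falls outside at least one segment)

Parametrize and solve: t = -1/4, s = 0. At least one of these is outside [0, 1], so the segments do not intersect.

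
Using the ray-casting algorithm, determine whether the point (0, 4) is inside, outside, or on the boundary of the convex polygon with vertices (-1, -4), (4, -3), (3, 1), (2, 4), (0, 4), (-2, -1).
The point (0, 4) lies on the polygon boundary

Boundary check: the query satisfies the collinearity and bounding-box conditions for some polygon edge, so it lies exactly on the boundary.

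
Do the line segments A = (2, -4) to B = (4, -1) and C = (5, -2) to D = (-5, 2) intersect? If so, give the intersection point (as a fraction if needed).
Yes; intersection at (70/19, -28/19) (t = 16/19 on AB, s = 5/38 on CD)

Parametrize AB as A + t(B − A) = (2 + 2 t, -4 + 3 t) and CD as C + s(D − C) = (5 + -10 s, -2 + 4 s). Solve the linear system for (t, s). Determinant = -38 ≠ 0, so a unique intersection of the containing lines exists. Solution: t = 16/19, s = 5/38 — both in [0, 1], so the segments cross. Intersection point: (70/19, -28/19).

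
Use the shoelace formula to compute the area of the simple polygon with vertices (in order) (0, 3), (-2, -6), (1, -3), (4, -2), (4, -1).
Area = 22

Shoelace formula: Area = (1/2) |Σ_i (x_i · y_{i+1} − x_{i+1} · y_i)| (indices mod n). Compute each cross term:
  (0)(-6) − (-2)(3) = 6
  (-2)(-3) − (1)(-6) = 12
  (1)(-2) − (4)(-3) = 10
  (4)(-1) − (4)(-2) = 4
  (4)(3) − (0)(-1) = 12
Sum = 44, so (signed) Area = 44/2 = 22, |Area| = 22.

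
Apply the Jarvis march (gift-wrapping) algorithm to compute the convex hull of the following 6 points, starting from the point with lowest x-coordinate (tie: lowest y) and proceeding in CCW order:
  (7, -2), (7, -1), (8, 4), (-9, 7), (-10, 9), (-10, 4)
Hull (CCW) = [(-10, 4), (7, -2), (8, 4), (-10, 9)]

Jarvis march: at each step, from the current hull vertex p, select the next vertex q as the point such that every other point lies strictly to the left of (or on) the directed line p → q. (Equivalently: for every other point r, the cross product (q − p) × (r − p) ≥ 0.)
Starting point (lowest x, tie lowest y): (-10, 4). Wrap until returning to start. Resulting hull: (-10, 4), (7, -2), (8, 4), (-10, 9).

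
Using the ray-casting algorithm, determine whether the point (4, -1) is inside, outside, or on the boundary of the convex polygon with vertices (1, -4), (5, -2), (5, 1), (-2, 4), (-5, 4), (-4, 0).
The point (4, -1) lies strictly inside the polygon

Cast a horizontal ray to the right from the query point and count how many polygon edges it crosses (each edge strictly once or zero times, handled with the usual half-open convention). 
Parity of crossings → odd ⇒ inside.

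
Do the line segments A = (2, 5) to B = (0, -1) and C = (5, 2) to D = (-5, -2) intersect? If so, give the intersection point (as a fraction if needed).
Yes; intersection at (5/13, 2/13) (t = 21/26 on AB, s = 6/13 on CD)

Parametrize AB as A + t(B − A) = (2 + -2 t, 5 + -6 t) and CD as C + s(D − C) = (5 + -10 s, 2 + -4 s). Solve the linear system for (t, s). Determinant = 52 ≠ 0, so a unique intersection of the containing lines exists. Solution: t = 21/26, s = 6/13 — both in [0, 1], so the segments cross. Intersection point: (5/13, 2/13).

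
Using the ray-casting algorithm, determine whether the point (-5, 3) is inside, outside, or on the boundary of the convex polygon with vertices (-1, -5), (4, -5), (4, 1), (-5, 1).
The point (-5, 3) lies strictly outside the polygon

Cast a horizontal ray to the right from the query point and count how many polygon edges it crosses (each edge strictly once or zero times, handled with the usual half-open convention). 
Parity of crossings → even ⇒ outside.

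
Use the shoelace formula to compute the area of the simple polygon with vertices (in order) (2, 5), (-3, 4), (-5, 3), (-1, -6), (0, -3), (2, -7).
Area = 50

Shoelace formula: Area = (1/2) |Σ_i (x_i · y_{i+1} − x_{i+1} · y_i)| (indices mod n). Compute each cross term:
  (2)(4) − (-3)(5) = 23
  (-3)(3) − (-5)(4) = 11
  (-5)(-6) − (-1)(3) = 33
  (-1)(-3) − (0)(-6) = 3
  (0)(-7) − (2)(-3) = 6
  (2)(5) − (2)(-7) = 24
Sum = 100, so (signed) Area = 100/2 = 50, |Area| = 50.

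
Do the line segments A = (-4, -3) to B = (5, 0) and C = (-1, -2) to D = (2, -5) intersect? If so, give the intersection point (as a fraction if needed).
Yes; intersection at (-1, -2) (t = 1/3 on AB, s = 0 on CD)

Parametrize AB as A + t(B − A) = (-4 + 9 t, -3 + 3 t) and CD as C + s(D − C) = (-1 + 3 s, -2 + -3 s). Solve the linear system for (t, s). Determinant = 36 ≠ 0, so a unique intersection of the containing lines exists. Solution: t = 1/3, s = 0 — both in [0, 1], so the segments cross. Intersection point: (-1, -2).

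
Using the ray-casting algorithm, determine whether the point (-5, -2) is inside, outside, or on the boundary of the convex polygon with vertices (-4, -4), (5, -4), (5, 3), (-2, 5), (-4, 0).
The point (-5, -2) lies strictly outside the polygon

Cast a horizontal ray to the right from the query point and count how many polygon edges it crosses (each edge strictly once or zero times, handled with the usual half-open convention). 
Parity of crossings → even ⇒ outside.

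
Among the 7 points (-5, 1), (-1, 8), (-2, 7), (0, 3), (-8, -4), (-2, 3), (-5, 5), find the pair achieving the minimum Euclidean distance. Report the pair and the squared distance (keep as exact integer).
Pair = ((-1, 8), (-2, 7)); squared distance = 2

Compute all C(7, 2) = 21 pairwise squared distances (x_i − x_j)² + (y_i − y_j)². The minimum is 2, attained by the pair ((-1, 8), (-2, 7)).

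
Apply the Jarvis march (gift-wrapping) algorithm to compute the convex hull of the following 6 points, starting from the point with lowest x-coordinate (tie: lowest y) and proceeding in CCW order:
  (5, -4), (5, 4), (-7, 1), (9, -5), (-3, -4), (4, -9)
Hull (CCW) = [(-7, 1), (-3, -4), (4, -9), (9, -5), (5, 4)]

Jarvis march: at each step, from the current hull vertex p, select the next vertex q as the point such that every other point lies strictly to the left of (or on) the directed line p → q. (Equivalently: for every other point r, the cross product (q − p) × (r − p) ≥ 0.)
Starting point (lowest x, tie lowest y): (-7, 1). Wrap until returning to start. Resulting hull: (-7, 1), (-3, -4), (4, -9), (9, -5), (5, 4).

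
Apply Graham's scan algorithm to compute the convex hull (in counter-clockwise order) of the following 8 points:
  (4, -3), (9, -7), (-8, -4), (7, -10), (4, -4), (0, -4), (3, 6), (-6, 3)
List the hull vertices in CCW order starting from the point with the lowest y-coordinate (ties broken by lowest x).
Hull (CCW) = [(7, -10), (9, -7), (3, 6), (-6, 3), (-8, -4)]

Graham scan procedure:
  1. Find the pivot p₀ = point with lowest y (tie → lowest x): (7, -10).
  2. Sort the remaining points by polar angle around p₀.
  3. Walk through sorted points, maintaining a stack; pop the top while the last three entries make a non-left turn (cross product ≤ 0).
  4. Final stack is the convex hull in CCW order: (7, -10), (9, -7), (3, 6), (-6, 3), (-8, -4).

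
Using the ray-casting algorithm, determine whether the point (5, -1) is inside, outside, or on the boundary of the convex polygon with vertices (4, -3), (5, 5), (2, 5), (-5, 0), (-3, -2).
The point (5, -1) lies strictly outside the polygon

Cast a horizontal ray to the right from the query point and count how many polygon edges it crosses (each edge strictly once or zero times, handled with the usual half-open convention). 
Parity of crossings → even ⇒ outside.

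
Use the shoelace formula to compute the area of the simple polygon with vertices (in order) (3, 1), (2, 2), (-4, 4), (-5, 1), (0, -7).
Area = 46

Shoelace formula: Area = (1/2) |Σ_i (x_i · y_{i+1} − x_{i+1} · y_i)| (indices mod n). Compute each cross term:
  (3)(2) − (2)(1) = 4
  (2)(4) − (-4)(2) = 16
  (-4)(1) − (-5)(4) = 16
  (-5)(-7) − (0)(1) = 35
  (0)(1) − (3)(-7) = 21
Sum = 92, so (signed) Area = 92/2 = 46, |Area| = 46.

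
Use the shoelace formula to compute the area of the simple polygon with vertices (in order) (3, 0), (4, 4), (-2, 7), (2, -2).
Area = 22

Shoelace formula: Area = (1/2) |Σ_i (x_i · y_{i+1} − x_{i+1} · y_i)| (indices mod n). Compute each cross term:
  (3)(4) − (4)(0) = 12
  (4)(7) − (-2)(4) = 36
  (-2)(-2) − (2)(7) = -10
  (2)(0) − (3)(-2) = 6
Sum = 44, so (signed) Area = 44/2 = 22, |Area| = 22.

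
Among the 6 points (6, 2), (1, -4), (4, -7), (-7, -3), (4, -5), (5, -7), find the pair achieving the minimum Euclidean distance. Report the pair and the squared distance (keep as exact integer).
Pair = ((4, -7), (5, -7)); squared distance = 1

Compute all C(6, 2) = 15 pairwise squared distances (x_i − x_j)² + (y_i − y_j)². The minimum is 1, attained by the pair ((4, -7), (5, -7)).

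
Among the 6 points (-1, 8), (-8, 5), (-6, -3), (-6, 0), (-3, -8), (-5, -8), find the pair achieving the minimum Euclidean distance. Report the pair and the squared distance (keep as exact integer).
Pair = ((-3, -8), (-5, -8)); squared distance = 4

Compute all C(6, 2) = 15 pairwise squared distances (x_i − x_j)² + (y_i − y_j)². The minimum is 4, attained by the pair ((-3, -8), (-5, -8)).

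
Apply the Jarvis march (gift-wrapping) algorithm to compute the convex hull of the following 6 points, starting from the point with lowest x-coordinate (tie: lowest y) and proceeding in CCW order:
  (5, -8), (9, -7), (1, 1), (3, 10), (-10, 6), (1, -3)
Hull (CCW) = [(-10, 6), (5, -8), (9, -7), (3, 10)]

Jarvis march: at each step, from the current hull vertex p, select the next vertex q as the point such that every other point lies strictly to the left of (or on) the directed line p → q. (Equivalently: for every other point r, the cross product (q − p) × (r − p) ≥ 0.)
Starting point (lowest x, tie lowest y): (-10, 6). Wrap until returning to start. Resulting hull: (-10, 6), (5, -8), (9, -7), (3, 10).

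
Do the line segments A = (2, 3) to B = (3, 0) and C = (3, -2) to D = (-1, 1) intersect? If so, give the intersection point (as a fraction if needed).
No (intersection of containing lines falls outside at least one segment)

Parametrize and solve: t = 17/9, s = -2/9. At least one of these is outside [0, 1], so the segments do not intersect.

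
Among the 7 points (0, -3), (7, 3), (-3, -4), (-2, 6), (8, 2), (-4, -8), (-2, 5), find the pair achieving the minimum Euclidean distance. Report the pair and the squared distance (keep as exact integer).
Pair = ((-2, 6), (-2, 5)); squared distance = 1

Compute all C(7, 2) = 21 pairwise squared distances (x_i − x_j)² + (y_i − y_j)². The minimum is 1, attained by the pair ((-2, 6), (-2, 5)).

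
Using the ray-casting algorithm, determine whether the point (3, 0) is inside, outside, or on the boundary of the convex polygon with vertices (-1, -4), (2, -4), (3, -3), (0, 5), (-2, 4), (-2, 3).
The point (3, 0) lies strictly outside the polygon

Cast a horizontal ray to the right from the query point and count how many polygon edges it crosses (each edge strictly once or zero times, handled with the usual half-open convention). 
Parity of crossings → even ⇒ outside.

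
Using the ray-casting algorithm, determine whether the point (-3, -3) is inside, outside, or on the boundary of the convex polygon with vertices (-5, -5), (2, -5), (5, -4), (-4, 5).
The point (-3, -3) lies strictly inside the polygon

Cast a horizontal ray to the right from the query point and count how many polygon edges it crosses (each edge strictly once or zero times, handled with the usual half-open convention). 
Parity of crossings → odd ⇒ inside.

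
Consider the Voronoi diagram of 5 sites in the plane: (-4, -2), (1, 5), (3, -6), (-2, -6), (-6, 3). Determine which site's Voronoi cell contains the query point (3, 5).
Nearest site = (1, 5)

The Voronoi cell of site s contains exactly those query points closer to s than to any other site. Compute squared distances from q = (3, 5) to each site:
  (1 − 3)² + (5 − 5)² = 4
  (-6 − 3)² + (3 − 5)² = 85
  (-4 − 3)² + (-2 − 5)² = 98
  (3 − 3)² + (-6 − 5)² = 121
  (-2 − 3)² + (-6 − 5)² = 146
Minimum is attained by (1, 5), so q lies in its Voronoi cell.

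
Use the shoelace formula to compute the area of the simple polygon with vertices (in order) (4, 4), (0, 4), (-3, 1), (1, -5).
Area = 33

Shoelace formula: Area = (1/2) |Σ_i (x_i · y_{i+1} − x_{i+1} · y_i)| (indices mod n). Compute each cross term:
  (4)(4) − (0)(4) = 16
  (0)(1) − (-3)(4) = 12
  (-3)(-5) − (1)(1) = 14
  (1)(4) − (4)(-5) = 24
Sum = 66, so (signed) Area = 66/2 = 33, |Area| = 33.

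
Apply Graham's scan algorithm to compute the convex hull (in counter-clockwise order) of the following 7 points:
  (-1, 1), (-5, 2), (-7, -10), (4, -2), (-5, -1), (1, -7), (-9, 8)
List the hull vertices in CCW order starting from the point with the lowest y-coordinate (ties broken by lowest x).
Hull (CCW) = [(-7, -10), (1, -7), (4, -2), (-9, 8)]

Graham scan procedure:
  1. Find the pivot p₀ = point with lowest y (tie → lowest x): (-7, -10).
  2. Sort the remaining points by polar angle around p₀.
  3. Walk through sorted points, maintaining a stack; pop the top while the last three entries make a non-left turn (cross product ≤ 0).
  4. Final stack is the convex hull in CCW order: (-7, -10), (1, -7), (4, -2), (-9, 8).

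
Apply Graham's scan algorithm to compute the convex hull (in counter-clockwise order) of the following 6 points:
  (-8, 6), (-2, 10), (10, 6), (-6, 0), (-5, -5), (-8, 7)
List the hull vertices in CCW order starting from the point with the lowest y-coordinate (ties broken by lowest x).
Hull (CCW) = [(-5, -5), (10, 6), (-2, 10), (-8, 7), (-8, 6)]

Graham scan procedure:
  1. Find the pivot p₀ = point with lowest y (tie → lowest x): (-5, -5).
  2. Sort the remaining points by polar angle around p₀.
  3. Walk through sorted points, maintaining a stack; pop the top while the last three entries make a non-left turn (cross product ≤ 0).
  4. Final stack is the convex hull in CCW order: (-5, -5), (10, 6), (-2, 10), (-8, 7), (-8, 6).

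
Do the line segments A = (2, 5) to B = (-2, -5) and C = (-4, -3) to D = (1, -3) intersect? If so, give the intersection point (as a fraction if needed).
Yes; intersection at (-6/5, -3) (t = 4/5 on AB, s = 14/25 on CD)

Parametrize AB as A + t(B − A) = (2 + -4 t, 5 + -10 t) and CD as C + s(D − C) = (-4 + 5 s, -3 + 0 s). Solve the linear system for (t, s). Determinant = -50 ≠ 0, so a unique intersection of the containing lines exists. Solution: t = 4/5, s = 14/25 — both in [0, 1], so the segments cross. Intersection point: (-6/5, -3).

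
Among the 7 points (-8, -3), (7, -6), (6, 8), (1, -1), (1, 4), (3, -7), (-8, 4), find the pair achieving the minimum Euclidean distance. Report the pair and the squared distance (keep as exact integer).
Pair = ((7, -6), (3, -7)); squared distance = 17

Compute all C(7, 2) = 21 pairwise squared distances (x_i − x_j)² + (y_i − y_j)². The minimum is 17, attained by the pair ((7, -6), (3, -7)).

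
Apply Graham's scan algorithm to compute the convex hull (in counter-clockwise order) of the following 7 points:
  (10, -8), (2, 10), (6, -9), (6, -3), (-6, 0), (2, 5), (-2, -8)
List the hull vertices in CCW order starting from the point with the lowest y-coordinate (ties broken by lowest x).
Hull (CCW) = [(6, -9), (10, -8), (2, 10), (-6, 0), (-2, -8)]

Graham scan procedure:
  1. Find the pivot p₀ = point with lowest y (tie → lowest x): (6, -9).
  2. Sort the remaining points by polar angle around p₀.
  3. Walk through sorted points, maintaining a stack; pop the top while the last three entries make a non-left turn (cross product ≤ 0).
  4. Final stack is the convex hull in CCW order: (6, -9), (10, -8), (2, 10), (-6, 0), (-2, -8).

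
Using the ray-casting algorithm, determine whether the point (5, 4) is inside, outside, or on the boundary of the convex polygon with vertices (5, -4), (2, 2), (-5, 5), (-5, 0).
The point (5, 4) lies strictly outside the polygon

Cast a horizontal ray to the right from the query point and count how many polygon edges it crosses (each edge strictly once or zero times, handled with the usual half-open convention). 
Parity of crossings → even ⇒ outside.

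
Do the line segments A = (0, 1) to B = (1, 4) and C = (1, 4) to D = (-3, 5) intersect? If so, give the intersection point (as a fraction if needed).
Yes; intersection at (1, 4) (t = 1 on AB, s = 0 on CD)

Parametrize AB as A + t(B − A) = (0 + 1 t, 1 + 3 t) and CD as C + s(D − C) = (1 + -4 s, 4 + 1 s). Solve the linear system for (t, s). Determinant = -13 ≠ 0, so a unique intersection of the containing lines exists. Solution: t = 1, s = 0 — both in [0, 1], so the segments cross. Intersection point: (1, 4).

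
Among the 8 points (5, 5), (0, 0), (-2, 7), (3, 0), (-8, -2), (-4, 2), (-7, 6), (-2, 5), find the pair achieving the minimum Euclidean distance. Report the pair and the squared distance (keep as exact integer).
Pair = ((-2, 7), (-2, 5)); squared distance = 4

Compute all C(8, 2) = 28 pairwise squared distances (x_i − x_j)² + (y_i − y_j)². The minimum is 4, attained by the pair ((-2, 7), (-2, 5)).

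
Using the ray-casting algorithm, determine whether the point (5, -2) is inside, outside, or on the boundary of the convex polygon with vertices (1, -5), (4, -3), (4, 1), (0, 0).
The point (5, -2) lies strictly outside the polygon

Cast a horizontal ray to the right from the query point and count how many polygon edges it crosses (each edge strictly once or zero times, handled with the usual half-open convention). 
Parity of crossings → even ⇒ outside.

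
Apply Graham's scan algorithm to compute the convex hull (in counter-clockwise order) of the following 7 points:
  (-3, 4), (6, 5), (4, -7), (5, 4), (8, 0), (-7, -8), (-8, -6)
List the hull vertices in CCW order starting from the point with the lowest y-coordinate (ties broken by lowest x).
Hull (CCW) = [(-7, -8), (4, -7), (8, 0), (6, 5), (-3, 4), (-8, -6)]

Graham scan procedure:
  1. Find the pivot p₀ = point with lowest y (tie → lowest x): (-7, -8).
  2. Sort the remaining points by polar angle around p₀.
  3. Walk through sorted points, maintaining a stack; pop the top while the last three entries make a non-left turn (cross product ≤ 0).
  4. Final stack is the convex hull in CCW order: (-7, -8), (4, -7), (8, 0), (6, 5), (-3, 4), (-8, -6).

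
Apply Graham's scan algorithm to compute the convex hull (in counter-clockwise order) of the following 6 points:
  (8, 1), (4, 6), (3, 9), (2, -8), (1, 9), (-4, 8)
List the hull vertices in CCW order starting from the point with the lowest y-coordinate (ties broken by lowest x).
Hull (CCW) = [(2, -8), (8, 1), (3, 9), (1, 9), (-4, 8)]

Graham scan procedure:
  1. Find the pivot p₀ = point with lowest y (tie → lowest x): (2, -8).
  2. Sort the remaining points by polar angle around p₀.
  3. Walk through sorted points, maintaining a stack; pop the top while the last three entries make a non-left turn (cross product ≤ 0).
  4. Final stack is the convex hull in CCW order: (2, -8), (8, 1), (3, 9), (1, 9), (-4, 8).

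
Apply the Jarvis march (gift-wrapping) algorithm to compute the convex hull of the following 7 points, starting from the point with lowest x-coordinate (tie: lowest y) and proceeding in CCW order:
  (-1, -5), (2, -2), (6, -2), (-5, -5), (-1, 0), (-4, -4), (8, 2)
Hull (CCW) = [(-5, -5), (-1, -5), (6, -2), (8, 2), (-1, 0)]

Jarvis march: at each step, from the current hull vertex p, select the next vertex q as the point such that every other point lies strictly to the left of (or on) the directed line p → q. (Equivalently: for every other point r, the cross product (q − p) × (r − p) ≥ 0.)
Starting point (lowest x, tie lowest y): (-5, -5). Wrap until returning to start. Resulting hull: (-5, -5), (-1, -5), (6, -2), (8, 2), (-1, 0).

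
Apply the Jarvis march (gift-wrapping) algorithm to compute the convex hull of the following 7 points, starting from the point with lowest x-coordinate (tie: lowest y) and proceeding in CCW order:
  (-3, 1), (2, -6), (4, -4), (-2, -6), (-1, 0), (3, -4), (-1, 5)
Hull (CCW) = [(-3, 1), (-2, -6), (2, -6), (4, -4), (-1, 5)]

Jarvis march: at each step, from the current hull vertex p, select the next vertex q as the point such that every other point lies strictly to the left of (or on) the directed line p → q. (Equivalently: for every other point r, the cross product (q − p) × (r − p) ≥ 0.)
Starting point (lowest x, tie lowest y): (-3, 1). Wrap until returning to start. Resulting hull: (-3, 1), (-2, -6), (2, -6), (4, -4), (-1, 5).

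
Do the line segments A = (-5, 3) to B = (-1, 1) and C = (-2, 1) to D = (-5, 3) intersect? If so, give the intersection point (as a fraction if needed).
Yes; intersection at (-5, 3) (t = 0 on AB, s = 1 on CD)

Parametrize AB as A + t(B − A) = (-5 + 4 t, 3 + -2 t) and CD as C + s(D − C) = (-2 + -3 s, 1 + 2 s). Solve the linear system for (t, s). Determinant = -2 ≠ 0, so a unique intersection of the containing lines exists. Solution: t = 0, s = 1 — both in [0, 1], so the segments cross. Intersection point: (-5, 3).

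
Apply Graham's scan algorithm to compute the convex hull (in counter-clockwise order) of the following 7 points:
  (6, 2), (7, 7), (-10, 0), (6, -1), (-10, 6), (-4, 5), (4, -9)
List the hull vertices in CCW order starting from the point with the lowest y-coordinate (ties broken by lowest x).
Hull (CCW) = [(4, -9), (6, -1), (7, 7), (-10, 6), (-10, 0)]

Graham scan procedure:
  1. Find the pivot p₀ = point with lowest y (tie → lowest x): (4, -9).
  2. Sort the remaining points by polar angle around p₀.
  3. Walk through sorted points, maintaining a stack; pop the top while the last three entries make a non-left turn (cross product ≤ 0).
  4. Final stack is the convex hull in CCW order: (4, -9), (6, -1), (7, 7), (-10, 6), (-10, 0).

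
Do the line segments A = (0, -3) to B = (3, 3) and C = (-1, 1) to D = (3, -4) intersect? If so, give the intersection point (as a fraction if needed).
Yes; intersection at (11/13, -17/13) (t = 11/39 on AB, s = 6/13 on CD)

Parametrize AB as A + t(B − A) = (0 + 3 t, -3 + 6 t) and CD as C + s(D − C) = (-1 + 4 s, 1 + -5 s). Solve the linear system for (t, s). Determinant = 39 ≠ 0, so a unique intersection of the containing lines exists. Solution: t = 11/39, s = 6/13 — both in [0, 1], so the segments cross. Intersection point: (11/13, -17/13).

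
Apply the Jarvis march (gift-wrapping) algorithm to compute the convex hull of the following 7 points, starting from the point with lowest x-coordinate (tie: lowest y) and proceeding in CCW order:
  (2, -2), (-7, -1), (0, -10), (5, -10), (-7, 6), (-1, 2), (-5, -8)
Hull (CCW) = [(-7, -1), (-5, -8), (0, -10), (5, -10), (2, -2), (-1, 2), (-7, 6)]

Jarvis march: at each step, from the current hull vertex p, select the next vertex q as the point such that every other point lies strictly to the left of (or on) the directed line p → q. (Equivalently: for every other point r, the cross product (q − p) × (r − p) ≥ 0.)
Starting point (lowest x, tie lowest y): (-7, -1). Wrap until returning to start. Resulting hull: (-7, -1), (-5, -8), (0, -10), (5, -10), (2, -2), (-1, 2), (-7, 6).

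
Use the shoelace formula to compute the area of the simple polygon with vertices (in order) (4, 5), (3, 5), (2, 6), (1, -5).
Area = 11

Shoelace formula: Area = (1/2) |Σ_i (x_i · y_{i+1} − x_{i+1} · y_i)| (indices mod n). Compute each cross term:
  (4)(5) − (3)(5) = 5
  (3)(6) − (2)(5) = 8
  (2)(-5) − (1)(6) = -16
  (1)(5) − (4)(-5) = 25
Sum = 22, so (signed) Area = 22/2 = 11, |Area| = 11.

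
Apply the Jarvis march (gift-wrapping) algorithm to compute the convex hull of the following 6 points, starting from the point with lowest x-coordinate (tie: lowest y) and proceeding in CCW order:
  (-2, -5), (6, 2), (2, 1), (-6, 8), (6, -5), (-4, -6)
Hull (CCW) = [(-6, 8), (-4, -6), (6, -5), (6, 2)]

Jarvis march: at each step, from the current hull vertex p, select the next vertex q as the point such that every other point lies strictly to the left of (or on) the directed line p → q. (Equivalently: for every other point r, the cross product (q − p) × (r − p) ≥ 0.)
Starting point (lowest x, tie lowest y): (-6, 8). Wrap until returning to start. Resulting hull: (-6, 8), (-4, -6), (6, -5), (6, 2).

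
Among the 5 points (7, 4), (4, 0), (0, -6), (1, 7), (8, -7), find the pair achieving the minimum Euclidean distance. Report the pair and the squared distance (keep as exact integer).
Pair = ((7, 4), (4, 0)); squared distance = 25

Compute all C(5, 2) = 10 pairwise squared distances (x_i − x_j)² + (y_i − y_j)². The minimum is 25, attained by the pair ((7, 4), (4, 0)).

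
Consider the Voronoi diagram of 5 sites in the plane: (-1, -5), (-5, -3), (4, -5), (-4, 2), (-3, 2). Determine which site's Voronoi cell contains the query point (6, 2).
Nearest site = (4, -5)

The Voronoi cell of site s contains exactly those query points closer to s than to any other site. Compute squared distances from q = (6, 2) to each site:
  (4 − 6)² + (-5 − 2)² = 53
  (-3 − 6)² + (2 − 2)² = 81
  (-1 − 6)² + (-5 − 2)² = 98
  (-4 − 6)² + (2 − 2)² = 100
  (-5 − 6)² + (-3 − 2)² = 146
Minimum is attained by (4, -5), so q lies in its Voronoi cell.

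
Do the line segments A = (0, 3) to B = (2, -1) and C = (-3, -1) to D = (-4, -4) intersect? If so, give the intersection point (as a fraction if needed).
No (intersection of containing lines falls outside at least one segment)

Parametrize and solve: t = -1/2, s = -2. At least one of these is outside [0, 1], so the segments do not intersect.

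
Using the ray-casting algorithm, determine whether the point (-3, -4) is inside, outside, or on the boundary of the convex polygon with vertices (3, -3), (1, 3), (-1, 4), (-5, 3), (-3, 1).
The point (-3, -4) lies strictly outside the polygon

Cast a horizontal ray to the right from the query point and count how many polygon edges it crosses (each edge strictly once or zero times, handled with the usual half-open convention). 
Parity of crossings → even ⇒ outside.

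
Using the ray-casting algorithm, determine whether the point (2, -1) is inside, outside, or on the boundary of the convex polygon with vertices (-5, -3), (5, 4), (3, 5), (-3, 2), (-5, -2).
The point (2, -1) lies strictly outside the polygon

Cast a horizontal ray to the right from the query point and count how many polygon edges it crosses (each edge strictly once or zero times, handled with the usual half-open convention). 
Parity of crossings → even ⇒ outside.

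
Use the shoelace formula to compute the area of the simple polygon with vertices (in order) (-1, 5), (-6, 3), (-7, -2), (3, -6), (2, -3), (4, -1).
Area = 70

Shoelace formula: Area = (1/2) |Σ_i (x_i · y_{i+1} − x_{i+1} · y_i)| (indices mod n). Compute each cross term:
  (-1)(3) − (-6)(5) = 27
  (-6)(-2) − (-7)(3) = 33
  (-7)(-6) − (3)(-2) = 48
  (3)(-3) − (2)(-6) = 3
  (2)(-1) − (4)(-3) = 10
  (4)(5) − (-1)(-1) = 19
Sum = 140, so (signed) Area = 140/2 = 70, |Area| = 70.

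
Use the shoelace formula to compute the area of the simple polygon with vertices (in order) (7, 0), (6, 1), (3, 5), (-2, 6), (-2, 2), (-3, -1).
Area = 85/2

Shoelace formula: Area = (1/2) |Σ_i (x_i · y_{i+1} − x_{i+1} · y_i)| (indices mod n). Compute each cross term:
  (7)(1) − (6)(0) = 7
  (6)(5) − (3)(1) = 27
  (3)(6) − (-2)(5) = 28
  (-2)(2) − (-2)(6) = 8
  (-2)(-1) − (-3)(2) = 8
  (-3)(0) − (7)(-1) = 7
Sum = 85, so (signed) Area = 85/2 = 85/2, |Area| = 85/2.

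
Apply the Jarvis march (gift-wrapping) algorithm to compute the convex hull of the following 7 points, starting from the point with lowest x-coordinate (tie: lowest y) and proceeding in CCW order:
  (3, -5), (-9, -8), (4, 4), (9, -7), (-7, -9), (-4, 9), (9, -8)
Hull (CCW) = [(-9, -8), (-7, -9), (9, -8), (9, -7), (4, 4), (-4, 9)]

Jarvis march: at each step, from the current hull vertex p, select the next vertex q as the point such that every other point lies strictly to the left of (or on) the directed line p → q. (Equivalently: for every other point r, the cross product (q − p) × (r − p) ≥ 0.)
Starting point (lowest x, tie lowest y): (-9, -8). Wrap until returning to start. Resulting hull: (-9, -8), (-7, -9), (9, -8), (9, -7), (4, 4), (-4, 9).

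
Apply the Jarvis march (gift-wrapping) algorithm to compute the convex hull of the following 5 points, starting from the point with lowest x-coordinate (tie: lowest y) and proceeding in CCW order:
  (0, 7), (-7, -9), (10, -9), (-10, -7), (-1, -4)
Hull (CCW) = [(-10, -7), (-7, -9), (10, -9), (0, 7)]

Jarvis march: at each step, from the current hull vertex p, select the next vertex q as the point such that every other point lies strictly to the left of (or on) the directed line p → q. (Equivalently: for every other point r, the cross product (q − p) × (r − p) ≥ 0.)
Starting point (lowest x, tie lowest y): (-10, -7). Wrap until returning to start. Resulting hull: (-10, -7), (-7, -9), (10, -9), (0, 7).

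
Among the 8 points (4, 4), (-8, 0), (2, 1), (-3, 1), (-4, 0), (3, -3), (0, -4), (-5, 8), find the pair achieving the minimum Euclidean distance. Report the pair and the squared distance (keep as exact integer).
Pair = ((-3, 1), (-4, 0)); squared distance = 2

Compute all C(8, 2) = 28 pairwise squared distances (x_i − x_j)² + (y_i − y_j)². The minimum is 2, attained by the pair ((-3, 1), (-4, 0)).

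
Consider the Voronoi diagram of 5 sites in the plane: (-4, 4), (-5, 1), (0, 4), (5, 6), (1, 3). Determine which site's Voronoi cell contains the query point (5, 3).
Nearest site = (5, 6)

The Voronoi cell of site s contains exactly those query points closer to s than to any other site. Compute squared distances from q = (5, 3) to each site:
  (5 − 5)² + (6 − 3)² = 9
  (1 − 5)² + (3 − 3)² = 16
  (0 − 5)² + (4 − 3)² = 26
  (-4 − 5)² + (4 − 3)² = 82
  (-5 − 5)² + (1 − 3)² = 104
Minimum is attained by (5, 6), so q lies in its Voronoi cell.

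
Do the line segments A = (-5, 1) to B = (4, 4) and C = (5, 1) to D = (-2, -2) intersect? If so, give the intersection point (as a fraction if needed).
No (intersection of containing lines falls outside at least one segment)

Parametrize and solve: t = 5, s = -5. At least one of these is outside [0, 1], so the segments do not intersect.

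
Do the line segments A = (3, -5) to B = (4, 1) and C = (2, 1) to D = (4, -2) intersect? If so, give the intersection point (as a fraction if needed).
Yes; intersection at (18/5, -7/5) (t = 3/5 on AB, s = 4/5 on CD)

Parametrize AB as A + t(B − A) = (3 + 1 t, -5 + 6 t) and CD as C + s(D − C) = (2 + 2 s, 1 + -3 s). Solve the linear system for (t, s). Determinant = 15 ≠ 0, so a unique intersection of the containing lines exists. Solution: t = 3/5, s = 4/5 — both in [0, 1], so the segments cross. Intersection point: (18/5, -7/5).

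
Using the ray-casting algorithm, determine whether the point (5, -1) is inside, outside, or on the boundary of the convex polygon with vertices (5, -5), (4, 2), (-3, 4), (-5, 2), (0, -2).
The point (5, -1) lies strictly outside the polygon

Cast a horizontal ray to the right from the query point and count how many polygon edges it crosses (each edge strictly once or zero times, handled with the usual half-open convention). 
Parity of crossings → even ⇒ outside.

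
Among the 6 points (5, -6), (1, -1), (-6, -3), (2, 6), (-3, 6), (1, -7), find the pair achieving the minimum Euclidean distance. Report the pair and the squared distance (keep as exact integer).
Pair = ((5, -6), (1, -7)); squared distance = 17

Compute all C(6, 2) = 15 pairwise squared distances (x_i − x_j)² + (y_i − y_j)². The minimum is 17, attained by the pair ((5, -6), (1, -7)).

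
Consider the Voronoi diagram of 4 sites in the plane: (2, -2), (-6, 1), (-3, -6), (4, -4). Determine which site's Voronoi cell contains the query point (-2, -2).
Nearest site = (2, -2)

The Voronoi cell of site s contains exactly those query points closer to s than to any other site. Compute squared distances from q = (-2, -2) to each site:
  (2 − -2)² + (-2 − -2)² = 16
  (-3 − -2)² + (-6 − -2)² = 17
  (-6 − -2)² + (1 − -2)² = 25
  (4 − -2)² + (-4 − -2)² = 40
Minimum is attained by (2, -2), so q lies in its Voronoi cell.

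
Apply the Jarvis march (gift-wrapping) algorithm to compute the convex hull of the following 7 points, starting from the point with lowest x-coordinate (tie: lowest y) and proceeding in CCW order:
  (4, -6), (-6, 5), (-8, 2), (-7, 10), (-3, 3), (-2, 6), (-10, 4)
Hull (CCW) = [(-10, 4), (-8, 2), (4, -6), (-2, 6), (-7, 10)]

Jarvis march: at each step, from the current hull vertex p, select the next vertex q as the point such that every other point lies strictly to the left of (or on) the directed line p → q. (Equivalently: for every other point r, the cross product (q − p) × (r − p) ≥ 0.)
Starting point (lowest x, tie lowest y): (-10, 4). Wrap until returning to start. Resulting hull: (-10, 4), (-8, 2), (4, -6), (-2, 6), (-7, 10).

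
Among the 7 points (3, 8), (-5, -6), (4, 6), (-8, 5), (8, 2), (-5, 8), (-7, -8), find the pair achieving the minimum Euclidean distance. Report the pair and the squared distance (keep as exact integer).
Pair = ((3, 8), (4, 6)); squared distance = 5

Compute all C(7, 2) = 21 pairwise squared distances (x_i − x_j)² + (y_i − y_j)². The minimum is 5, attained by the pair ((3, 8), (4, 6)).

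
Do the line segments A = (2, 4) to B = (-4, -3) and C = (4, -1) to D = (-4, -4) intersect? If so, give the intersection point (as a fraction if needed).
No (intersection of containing lines falls outside at least one segment)

Parametrize and solve: t = 23/19, s = 22/19. At least one of these is outside [0, 1], so the segments do not intersect.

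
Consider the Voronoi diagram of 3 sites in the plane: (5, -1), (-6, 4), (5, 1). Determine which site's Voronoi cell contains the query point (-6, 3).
Nearest site = (-6, 4)

The Voronoi cell of site s contains exactly those query points closer to s than to any other site. Compute squared distances from q = (-6, 3) to each site:
  (-6 − -6)² + (4 − 3)² = 1
  (5 − -6)² + (1 − 3)² = 125
  (5 − -6)² + (-1 − 3)² = 137
Minimum is attained by (-6, 4), so q lies in its Voronoi cell.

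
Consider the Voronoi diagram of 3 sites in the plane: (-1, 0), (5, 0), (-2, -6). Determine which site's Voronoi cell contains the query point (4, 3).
Nearest site = (5, 0)

The Voronoi cell of site s contains exactly those query points closer to s than to any other site. Compute squared distances from q = (4, 3) to each site:
  (5 − 4)² + (0 − 3)² = 10
  (-1 − 4)² + (0 − 3)² = 34
  (-2 − 4)² + (-6 − 3)² = 117
Minimum is attained by (5, 0), so q lies in its Voronoi cell.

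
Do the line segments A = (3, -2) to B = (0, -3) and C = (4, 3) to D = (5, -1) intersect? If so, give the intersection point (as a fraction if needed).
No (intersection of containing lines falls outside at least one segment)

Parametrize and solve: t = -9/13, s = 14/13. At least one of these is outside [0, 1], so the segments do not intersect.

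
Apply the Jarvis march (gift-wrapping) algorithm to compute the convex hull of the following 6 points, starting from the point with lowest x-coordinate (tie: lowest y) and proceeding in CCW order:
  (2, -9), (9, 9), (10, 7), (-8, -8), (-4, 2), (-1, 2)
Hull (CCW) = [(-8, -8), (2, -9), (10, 7), (9, 9), (-4, 2)]

Jarvis march: at each step, from the current hull vertex p, select the next vertex q as the point such that every other point lies strictly to the left of (or on) the directed line p → q. (Equivalently: for every other point r, the cross product (q − p) × (r − p) ≥ 0.)
Starting point (lowest x, tie lowest y): (-8, -8). Wrap until returning to start. Resulting hull: (-8, -8), (2, -9), (10, 7), (9, 9), (-4, 2).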